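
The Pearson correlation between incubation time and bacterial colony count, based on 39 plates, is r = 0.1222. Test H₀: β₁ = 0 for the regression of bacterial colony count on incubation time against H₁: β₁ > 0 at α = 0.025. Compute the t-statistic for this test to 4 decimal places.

t = 0.7489

t = r·√(n − 2)/√(1 − r²) = 0.1222·√37/√0.985067 = 0.7489.
df = n − 2 = 37.
One-sided p ≈ 0.2293, which is ≥ 0.025, so fail to reject H₀.
The data do not give significant evidence of a linear association between incubation time and bacterial colony count.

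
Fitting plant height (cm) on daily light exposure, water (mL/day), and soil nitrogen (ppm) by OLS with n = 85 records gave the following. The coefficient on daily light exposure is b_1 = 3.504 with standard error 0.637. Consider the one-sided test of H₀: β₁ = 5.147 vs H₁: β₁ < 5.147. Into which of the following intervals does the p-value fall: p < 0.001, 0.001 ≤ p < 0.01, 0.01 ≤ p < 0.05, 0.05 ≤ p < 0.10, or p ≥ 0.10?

0.001 ≤ p < 0.01

t = (3.504 − 5.147) / 0.637 = -2.579.
df = n − k − 1 = 85 − 3 − 1 = 81.
One-sided p = P(T_{81} < t) ≈ 0.0059.
So 0.001 ≤ p < 0.01.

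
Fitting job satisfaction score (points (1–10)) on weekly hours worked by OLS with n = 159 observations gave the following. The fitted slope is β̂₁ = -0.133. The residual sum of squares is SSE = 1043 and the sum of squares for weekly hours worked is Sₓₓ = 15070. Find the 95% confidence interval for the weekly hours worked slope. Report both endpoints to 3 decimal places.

(-0.174, -0.092)

MSE = SSE/(n − 2) = 1043/157 = 6.64331.
SE(β̂₁) = √(MSE/Sₓₓ) = √(6.64331/15070) = 0.020996.
df = n − 2 = 157.
t* = t_{0.025, 157} = 1.975189.
Margin = t* × SE = 1.975189 × 0.020996 = 0.04147.
CI: -0.133 ± 0.04147 → (-0.174, -0.092).
With 95% confidence, each one-unit increase in weekly hours worked is associated with a change of between -0.174 and -0.092 points (1–10) in job satisfaction score.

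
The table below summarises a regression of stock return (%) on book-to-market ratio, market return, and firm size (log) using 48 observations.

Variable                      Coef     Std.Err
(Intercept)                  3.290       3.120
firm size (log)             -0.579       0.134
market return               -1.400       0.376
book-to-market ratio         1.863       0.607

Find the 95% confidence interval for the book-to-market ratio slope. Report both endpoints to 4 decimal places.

Read off: b = 1.863, SE = 0.607 for book-to-market ratio.
df = n − k − 1 = 48 − 3 − 1 = 44.
t* = t_{0.025, 44} = 2.015368.
Margin = t* × SE = 2.015368 × 0.607 = 1.223328.
CI: 1.863 ± 1.223328 → (0.6397, 3.0863).

(0.6397, 3.0863)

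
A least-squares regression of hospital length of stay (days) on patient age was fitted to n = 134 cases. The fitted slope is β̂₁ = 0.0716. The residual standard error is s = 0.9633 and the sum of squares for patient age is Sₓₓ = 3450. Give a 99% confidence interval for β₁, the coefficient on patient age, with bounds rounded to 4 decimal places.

SE(β̂₁) = s/√Sₓₓ = 0.9633/√3450 = 0.0164003.
df = n − 2 = 132.
t* = t_{0.005, 132} = 2.613588.
Margin = t* × SE = 2.613588 × 0.0164003 = 0.042864.
CI: 0.0716 ± 0.042864 → (0.0287, 0.1145).
With 99% confidence, each one-unit increase in patient age is associated with a change of between 0.0287 and 0.1145 days in hospital length of stay.

(0.0287, 0.1145)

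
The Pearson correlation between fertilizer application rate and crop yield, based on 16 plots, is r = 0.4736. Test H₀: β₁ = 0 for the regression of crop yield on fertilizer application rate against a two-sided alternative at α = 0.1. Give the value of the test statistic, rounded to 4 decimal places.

t = r·√(n − 2)/√(1 − r²) = 0.4736·√14/√0.775703 = 2.0120.
df = n − 2 = 14.
Two-sided p ≈ 0.0639, which is < 0.1, so reject H₀.
There is evidence of a linear association between fertilizer application rate and crop yield.

t = 2.0120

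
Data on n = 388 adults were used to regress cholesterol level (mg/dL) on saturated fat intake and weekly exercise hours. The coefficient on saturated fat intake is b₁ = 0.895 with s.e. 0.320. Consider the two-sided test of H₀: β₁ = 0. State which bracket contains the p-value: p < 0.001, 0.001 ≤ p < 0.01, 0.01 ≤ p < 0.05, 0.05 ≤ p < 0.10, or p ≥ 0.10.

0.001 ≤ p < 0.01

t = 0.895 / 0.320 = 2.797.
df = n − k − 1 = 388 − 2 − 1 = 385.
Two-sided p = 2·P(T_{385} > |t|) ≈ 0.0054.
So 0.001 ≤ p < 0.01.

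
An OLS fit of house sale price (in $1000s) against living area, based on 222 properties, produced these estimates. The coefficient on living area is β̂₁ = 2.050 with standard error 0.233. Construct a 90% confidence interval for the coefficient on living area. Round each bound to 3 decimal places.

df = n − 2 = 222 − 2 = 220.
t* = t_{0.05, 220} = 1.651809.
Margin = t* × SE = 1.651809 × 0.233 = 0.38487.
CI: 2.050 ± 0.38487 → (1.665, 2.435).
With 90% confidence, each one-unit increase in living area is associated with a change of between 1.665 and 2.435 $1000s in house sale price.

(1.665, 2.435)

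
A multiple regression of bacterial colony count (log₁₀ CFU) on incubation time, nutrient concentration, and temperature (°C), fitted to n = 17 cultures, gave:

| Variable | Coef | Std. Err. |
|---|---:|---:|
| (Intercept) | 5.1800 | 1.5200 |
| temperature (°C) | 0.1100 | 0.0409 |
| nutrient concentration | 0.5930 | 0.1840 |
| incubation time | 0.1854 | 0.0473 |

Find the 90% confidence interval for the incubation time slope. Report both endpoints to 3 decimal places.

(0.102, 0.269)

Read off: b = 0.1854, SE = 0.0473 for incubation time.
df = n − k − 1 = 17 − 3 − 1 = 13.
t* = t_{0.05, 13} = 1.770933.
Margin = t* × SE = 1.770933 × 0.0473 = 0.08377.
CI: 0.1854 ± 0.08377 → (0.102, 0.269).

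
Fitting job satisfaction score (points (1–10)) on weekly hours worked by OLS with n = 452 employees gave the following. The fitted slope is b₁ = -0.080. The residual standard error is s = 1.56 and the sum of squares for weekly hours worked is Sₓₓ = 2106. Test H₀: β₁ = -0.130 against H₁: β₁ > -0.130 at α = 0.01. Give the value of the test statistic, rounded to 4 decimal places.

SE(b₁) = s/√Sₓₓ = 1.56/√2106 = 0.0339935.
t = (-0.080 − (-0.130)) / 0.0339935 = 1.4709.
df = n − 2 = 450.
One-sided p ≈ 0.0710, which is ≥ 0.01, so fail to reject H₀.
The data do not give significant evidence that the true slope on weekly hours worked exceeds -0.130 points (1–10) per unit.

t = 1.4709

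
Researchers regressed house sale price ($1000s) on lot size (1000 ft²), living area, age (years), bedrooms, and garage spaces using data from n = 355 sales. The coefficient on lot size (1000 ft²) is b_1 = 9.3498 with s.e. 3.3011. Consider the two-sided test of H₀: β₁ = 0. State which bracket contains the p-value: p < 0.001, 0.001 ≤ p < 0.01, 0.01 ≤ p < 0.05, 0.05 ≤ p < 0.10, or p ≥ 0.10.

0.001 ≤ p < 0.01

t = 9.3498 / 3.3011 = 2.832.
df = n − k − 1 = 355 − 5 − 1 = 349.
Two-sided p = 2·P(T_{349} > |t|) ≈ 0.0049.
So 0.001 ≤ p < 0.01.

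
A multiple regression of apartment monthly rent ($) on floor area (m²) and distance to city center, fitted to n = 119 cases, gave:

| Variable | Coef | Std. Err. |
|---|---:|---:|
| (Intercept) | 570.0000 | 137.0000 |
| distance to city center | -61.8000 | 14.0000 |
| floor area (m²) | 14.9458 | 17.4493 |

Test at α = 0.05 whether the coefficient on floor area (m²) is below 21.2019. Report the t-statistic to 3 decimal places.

Read off: b = 14.9458, SE = 17.4493 for floor area (m²).
H₀: β₁ = 21.2019 vs H₁: β₁ < 21.2019.
t = (14.9458 − 21.2019) / 17.4493 = -0.359.
df = n − k − 1 = 119 − 2 − 1 = 116.
One-sided p ≈ 0.3603, which is ≥ 0.05, so fail to reject H₀.
The data do not give significant evidence that the true slope on floor area (m²) is below 21.2019 $ per unit, holding the other predictors fixed.

t = -0.359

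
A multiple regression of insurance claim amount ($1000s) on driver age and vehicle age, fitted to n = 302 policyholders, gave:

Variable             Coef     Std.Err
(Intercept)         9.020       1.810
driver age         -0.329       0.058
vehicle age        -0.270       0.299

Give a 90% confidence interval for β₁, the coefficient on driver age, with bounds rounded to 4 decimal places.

Read off: b = -0.329, SE = 0.058 for driver age.
df = n − k − 1 = 302 − 2 − 1 = 299.
t* = t_{0.05, 299} = 1.649966.
Margin = t* × SE = 1.649966 × 0.058 = 0.095698.
CI: -0.329 ± 0.095698 → (-0.4247, -0.2333).

(-0.4247, -0.2333)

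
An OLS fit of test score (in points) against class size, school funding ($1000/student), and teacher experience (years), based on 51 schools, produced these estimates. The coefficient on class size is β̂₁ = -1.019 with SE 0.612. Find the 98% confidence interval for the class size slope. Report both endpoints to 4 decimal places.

df = n − k − 1 = 51 − 3 − 1 = 47.
t* = t_{0.01, 47} = 2.408345.
Margin = t* × SE = 2.408345 × 0.612 = 1.473907.
CI: -1.019 ± 1.473907 → (-2.4929, 0.4549).
With 98% confidence, each one-unit increase in class size is associated with a change of between -2.4929 and 0.4549 points in test score, holding the other predictors fixed.

(-2.4929, 0.4549)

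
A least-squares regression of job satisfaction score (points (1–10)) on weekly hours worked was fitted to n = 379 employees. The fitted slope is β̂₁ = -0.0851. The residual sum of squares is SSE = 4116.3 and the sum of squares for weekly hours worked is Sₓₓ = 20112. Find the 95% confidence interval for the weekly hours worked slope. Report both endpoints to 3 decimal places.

MSE = SSE/(n − 2) = 4116.3/377 = 10.9186.
SE(β̂₁) = √(MSE/Sₓₓ) = √(10.9186/20112) = 0.0233.
df = n − 2 = 377.
t* = t_{0.025, 377} = 1.966276.
Margin = t* × SE = 1.966276 × 0.0233 = 0.04581.
CI: -0.0851 ± 0.04581 → (-0.131, -0.039).
With 95% confidence, each one-unit increase in weekly hours worked is associated with a change of between -0.131 and -0.039 points (1–10) in job satisfaction score.

(-0.131, -0.039)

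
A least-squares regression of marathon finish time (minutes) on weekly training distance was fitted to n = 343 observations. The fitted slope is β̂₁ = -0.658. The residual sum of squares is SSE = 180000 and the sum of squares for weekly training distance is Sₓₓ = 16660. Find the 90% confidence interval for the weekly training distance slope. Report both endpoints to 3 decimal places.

(-0.952, -0.364)

MSE = SSE/(n − 2) = 180000/341 = 527.859.
SE(β̂₁) = √(MSE/Sₓₓ) = √(527.859/16660) = 0.178001.
df = n − 2 = 341.
t* = t_{0.05, 341} = 1.649334.
Margin = t* × SE = 1.649334 × 0.178001 = 0.29358.
CI: -0.658 ± 0.29358 → (-0.952, -0.364).
With 90% confidence, each one-unit increase in weekly training distance is associated with a change of between -0.952 and -0.364 minutes in marathon finish time.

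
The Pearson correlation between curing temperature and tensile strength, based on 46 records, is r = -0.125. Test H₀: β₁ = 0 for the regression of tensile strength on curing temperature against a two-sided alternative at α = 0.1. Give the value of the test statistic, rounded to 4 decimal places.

t = -0.8357

t = r·√(n − 2)/√(1 − r²) = -0.125·√44/√0.984375 = -0.8357.
df = n − 2 = 44.
Two-sided p ≈ 0.4078, which is ≥ 0.1, so fail to reject H₀.
The data do not give significant evidence of a linear association between curing temperature and tensile strength.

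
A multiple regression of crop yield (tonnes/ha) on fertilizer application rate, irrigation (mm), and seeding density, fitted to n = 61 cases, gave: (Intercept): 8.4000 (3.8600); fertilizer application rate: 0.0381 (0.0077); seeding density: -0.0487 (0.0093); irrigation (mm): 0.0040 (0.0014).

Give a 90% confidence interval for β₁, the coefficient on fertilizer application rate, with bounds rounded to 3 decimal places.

Read off: b = 0.0381, SE = 0.0077 for fertilizer application rate.
df = n − k − 1 = 61 − 3 − 1 = 57.
t* = t_{0.05, 57} = 1.672029.
Margin = t* × SE = 1.672029 × 0.0077 = 0.01287.
CI: 0.0381 ± 0.01287 → (0.025, 0.051).

(0.025, 0.051)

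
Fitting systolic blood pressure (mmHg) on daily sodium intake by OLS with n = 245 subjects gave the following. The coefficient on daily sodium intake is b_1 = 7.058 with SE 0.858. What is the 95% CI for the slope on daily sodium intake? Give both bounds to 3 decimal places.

df = n − 2 = 245 − 2 = 243.
t* = t_{0.025, 243} = 1.969774.
Margin = t* × SE = 1.969774 × 0.858 = 1.69007.
CI: 7.058 ± 1.69007 → (5.368, 8.748).
With 95% confidence, each one-unit increase in daily sodium intake is associated with a change of between 5.368 and 8.748 mmHg in systolic blood pressure.

(5.368, 8.748)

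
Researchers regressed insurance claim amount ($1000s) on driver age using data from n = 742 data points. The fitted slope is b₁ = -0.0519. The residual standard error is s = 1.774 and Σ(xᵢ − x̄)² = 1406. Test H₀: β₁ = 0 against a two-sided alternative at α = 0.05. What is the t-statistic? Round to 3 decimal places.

t = -1.097

SE(b₁) = s/√Sₓₓ = 1.774/√1406 = 0.0473109.
t = -0.0519 / 0.0473109 = -1.097.
df = n − 2 = 740.
Two-sided p ≈ 0.2730, which is ≥ 0.05, so fail to reject H₀.
The data do not give significant evidence of an association between driver age and insurance claim amount.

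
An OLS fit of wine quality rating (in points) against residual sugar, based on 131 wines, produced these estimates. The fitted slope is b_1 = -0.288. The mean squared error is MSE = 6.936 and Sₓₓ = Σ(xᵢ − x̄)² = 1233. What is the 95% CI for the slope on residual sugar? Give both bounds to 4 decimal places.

(-0.4364, -0.1396)

SE(b_1) = √(MSE/Sₓₓ) = √(6.936/1233) = 0.075002.
df = n − 2 = 129.
t* = t_{0.025, 129} = 1.978524.
Margin = t* × SE = 1.978524 × 0.075002 = 0.148393.
CI: -0.288 ± 0.148393 → (-0.4364, -0.1396).
With 95% confidence, each one-unit increase in residual sugar is associated with a change of between -0.4364 and -0.1396 points in wine quality rating.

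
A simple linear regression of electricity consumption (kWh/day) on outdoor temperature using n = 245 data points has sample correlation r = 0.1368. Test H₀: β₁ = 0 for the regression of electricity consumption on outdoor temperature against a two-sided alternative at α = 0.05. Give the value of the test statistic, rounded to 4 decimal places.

t = 2.1527

t = r·√(n − 2)/√(1 − r²) = 0.1368·√243/√0.981286 = 2.1527.
df = n − 2 = 243.
Two-sided p ≈ 0.0323, which is < 0.05, so reject H₀.
There is evidence of a linear association between outdoor temperature and electricity consumption.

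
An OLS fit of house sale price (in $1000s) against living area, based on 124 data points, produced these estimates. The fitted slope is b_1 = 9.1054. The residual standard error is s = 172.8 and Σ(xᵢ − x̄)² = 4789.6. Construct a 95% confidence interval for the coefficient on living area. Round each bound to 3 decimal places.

SE(b_1) = s/√Sₓₓ = 172.8/√4789.6 = 2.49686.
df = n − 2 = 122.
t* = t_{0.025, 122} = 1.9796.
Margin = t* × SE = 1.9796 × 2.49686 = 4.94278.
CI: 9.1054 ± 4.94278 → (4.163, 14.048).
With 95% confidence, each one-unit increase in living area is associated with a change of between 4.163 and 14.048 $1000s in house sale price.

(4.163, 14.048)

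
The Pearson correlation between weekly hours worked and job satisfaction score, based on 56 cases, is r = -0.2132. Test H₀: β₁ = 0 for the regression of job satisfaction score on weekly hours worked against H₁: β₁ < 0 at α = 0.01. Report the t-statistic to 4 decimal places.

t = r·√(n − 2)/√(1 − r²) = -0.2132·√54/√0.954546 = -1.6036.
df = n − 2 = 54.
One-sided p ≈ 0.0573, which is ≥ 0.01, so fail to reject H₀.
The data do not give significant evidence of a linear association between weekly hours worked and job satisfaction score.

t = -1.6036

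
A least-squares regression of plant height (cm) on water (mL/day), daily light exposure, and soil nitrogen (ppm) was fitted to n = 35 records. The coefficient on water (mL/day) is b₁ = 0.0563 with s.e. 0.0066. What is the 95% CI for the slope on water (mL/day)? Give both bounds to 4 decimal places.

df = n − k − 1 = 35 − 3 − 1 = 31.
t* = t_{0.025, 31} = 2.039513.
Margin = t* × SE = 2.039513 × 0.0066 = 0.013461.
CI: 0.0563 ± 0.013461 → (0.0428, 0.0698).
With 95% confidence, each one-unit increase in water (mL/day) is associated with a change of between 0.0428 and 0.0698 cm in plant height, holding the other predictors fixed.

(0.0428, 0.0698)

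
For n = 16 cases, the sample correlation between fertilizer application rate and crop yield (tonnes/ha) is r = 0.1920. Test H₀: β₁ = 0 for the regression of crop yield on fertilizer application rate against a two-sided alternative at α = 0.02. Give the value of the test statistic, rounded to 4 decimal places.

t = 0.7320

t = r·√(n − 2)/√(1 − r²) = 0.1920·√14/√0.963136 = 0.7320.
df = n − 2 = 14.
Two-sided p ≈ 0.4762, which is ≥ 0.02, so fail to reject H₀.
The data do not give significant evidence of a linear association between fertilizer application rate and crop yield.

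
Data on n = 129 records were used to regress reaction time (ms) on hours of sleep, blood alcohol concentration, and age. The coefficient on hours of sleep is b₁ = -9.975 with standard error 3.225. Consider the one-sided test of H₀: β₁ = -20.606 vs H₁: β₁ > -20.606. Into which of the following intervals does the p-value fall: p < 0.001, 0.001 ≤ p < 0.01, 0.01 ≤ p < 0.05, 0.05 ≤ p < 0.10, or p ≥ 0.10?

p < 0.001

t = (-9.975 − (-20.606)) / 3.225 = 3.296.
df = n − k − 1 = 129 − 3 − 1 = 125.
One-sided p = P(T_{125} > t) ≈ 0.0006.
So p < 0.001.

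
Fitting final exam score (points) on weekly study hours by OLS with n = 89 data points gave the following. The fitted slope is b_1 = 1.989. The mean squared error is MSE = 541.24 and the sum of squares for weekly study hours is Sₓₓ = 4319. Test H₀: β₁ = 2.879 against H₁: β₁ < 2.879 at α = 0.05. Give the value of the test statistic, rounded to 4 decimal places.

t = -2.5141

SE(b_1) = √(MSE/Sₓₓ) = √(541.24/4319) = 0.354.
t = (1.989 − 2.879) / 0.354 = -2.5141.
df = n − 2 = 87.
One-sided p ≈ 0.0069, which is < 0.05, so reject H₀.
There is evidence that the true slope on weekly study hours is below 2.879 points per unit.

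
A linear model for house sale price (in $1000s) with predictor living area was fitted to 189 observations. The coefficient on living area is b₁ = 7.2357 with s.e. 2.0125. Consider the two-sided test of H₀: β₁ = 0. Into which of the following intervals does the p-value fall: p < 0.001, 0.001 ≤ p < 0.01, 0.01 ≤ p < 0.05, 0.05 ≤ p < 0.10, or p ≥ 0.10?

p < 0.001

t = 7.2357 / 2.0125 = 3.595.
df = n − 2 = 189 − 2 = 187.
Two-sided p = 2·P(T_{187} > |t|) ≈ 0.0004.
So p < 0.001.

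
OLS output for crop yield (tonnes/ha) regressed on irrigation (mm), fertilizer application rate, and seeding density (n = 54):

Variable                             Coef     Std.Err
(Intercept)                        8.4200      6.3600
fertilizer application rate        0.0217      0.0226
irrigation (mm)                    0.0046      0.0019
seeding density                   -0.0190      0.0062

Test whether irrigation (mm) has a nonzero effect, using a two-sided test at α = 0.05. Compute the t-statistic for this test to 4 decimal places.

t = 2.4211

Read off: b = 0.0046, SE = 0.0019 for irrigation (mm).
H₀: β₁ = 0 vs H₁: β₁ ≠ 0.
t = 0.0046 / 0.0019 = 2.4211.
df = n − k − 1 = 54 − 3 − 1 = 50.
Two-sided p ≈ 0.0191, which is < 0.05, so reject H₀.
There is evidence that irrigation (mm) is associated with crop yield, holding the other predictors fixed.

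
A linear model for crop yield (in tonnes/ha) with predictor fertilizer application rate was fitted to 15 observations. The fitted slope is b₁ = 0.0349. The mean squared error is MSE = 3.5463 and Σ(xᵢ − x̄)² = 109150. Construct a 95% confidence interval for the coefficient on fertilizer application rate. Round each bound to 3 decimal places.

SE(b₁) = √(MSE/Sₓₓ) = √(3.5463/109150) = 0.00570001.
df = n − 2 = 13.
t* = t_{0.025, 13} = 2.160369.
Margin = t* × SE = 2.160369 × 0.00570001 = 0.01231.
CI: 0.0349 ± 0.01231 → (0.023, 0.047).
With 95% confidence, each one-unit increase in fertilizer application rate is associated with a change of between 0.023 and 0.047 tonnes/ha in crop yield.

(0.023, 0.047)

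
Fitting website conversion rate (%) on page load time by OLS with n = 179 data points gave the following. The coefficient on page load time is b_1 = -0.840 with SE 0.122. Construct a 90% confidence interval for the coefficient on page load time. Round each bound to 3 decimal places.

df = n − 2 = 179 − 2 = 177.
t* = t_{0.05, 177} = 1.653508.
Margin = t* × SE = 1.653508 × 0.122 = 0.20173.
CI: -0.840 ± 0.20173 → (-1.042, -0.638).
With 90% confidence, each one-unit increase in page load time is associated with a change of between -1.042 and -0.638 % in website conversion rate.

(-1.042, -0.638)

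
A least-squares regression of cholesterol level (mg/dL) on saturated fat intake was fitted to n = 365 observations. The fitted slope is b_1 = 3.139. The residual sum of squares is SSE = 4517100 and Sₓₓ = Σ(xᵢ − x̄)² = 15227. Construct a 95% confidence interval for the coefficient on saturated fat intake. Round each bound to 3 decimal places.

(1.361, 4.917)

MSE = SSE/(n − 2) = 4517100/363 = 12443.8.
SE(b_1) = √(MSE/Sₓₓ) = √(12443.8/15227) = 0.904002.
df = n − 2 = 363.
t* = t_{0.025, 363} = 1.966521.
Margin = t* × SE = 1.966521 × 0.904002 = 1.77774.
CI: 3.139 ± 1.77774 → (1.361, 4.917).
With 95% confidence, each one-unit increase in saturated fat intake is associated with a change of between 1.361 and 4.917 mg/dL in cholesterol level.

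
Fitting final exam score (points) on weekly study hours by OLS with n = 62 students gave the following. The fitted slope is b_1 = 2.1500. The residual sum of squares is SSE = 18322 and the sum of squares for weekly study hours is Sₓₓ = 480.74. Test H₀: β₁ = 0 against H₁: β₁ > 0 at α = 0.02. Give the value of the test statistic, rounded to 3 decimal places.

MSE = SSE/(n − 2) = 18322/60 = 305.367.
SE(b_1) = √(MSE/Sₓₓ) = √(305.367/480.74) = 0.796995.
t = 2.1500 / 0.796995 = 2.698.
df = n − 2 = 60.
One-sided p ≈ 0.0045, which is < 0.02, so reject H₀.
There is evidence that the true slope on weekly study hours is positive.

t = 2.698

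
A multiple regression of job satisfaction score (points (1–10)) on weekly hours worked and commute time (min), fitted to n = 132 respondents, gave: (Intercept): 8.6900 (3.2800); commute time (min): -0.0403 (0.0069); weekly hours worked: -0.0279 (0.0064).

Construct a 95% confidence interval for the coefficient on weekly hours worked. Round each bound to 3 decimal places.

Read off: b = -0.0279, SE = 0.0064 for weekly hours worked.
df = n − k − 1 = 132 − 2 − 1 = 129.
t* = t_{0.025, 129} = 1.978524.
Margin = t* × SE = 1.978524 × 0.0064 = 0.01266.
CI: -0.0279 ± 0.01266 → (-0.041, -0.015).

(-0.041, -0.015)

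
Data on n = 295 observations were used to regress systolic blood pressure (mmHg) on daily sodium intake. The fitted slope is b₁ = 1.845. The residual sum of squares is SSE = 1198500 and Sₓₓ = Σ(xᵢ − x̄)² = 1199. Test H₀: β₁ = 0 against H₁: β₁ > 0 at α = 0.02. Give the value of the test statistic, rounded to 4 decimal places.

t = 0.9989

MSE = SSE/(n − 2) = 1198500/293 = 4090.44.
SE(b₁) = √(MSE/Sₓₓ) = √(4090.44/1199) = 1.84704.
t = 1.845 / 1.84704 = 0.9989.
df = n − 2 = 293.
One-sided p ≈ 0.1593, which is ≥ 0.02, so fail to reject H₀.
The data do not give significant evidence that the true slope on daily sodium intake is positive.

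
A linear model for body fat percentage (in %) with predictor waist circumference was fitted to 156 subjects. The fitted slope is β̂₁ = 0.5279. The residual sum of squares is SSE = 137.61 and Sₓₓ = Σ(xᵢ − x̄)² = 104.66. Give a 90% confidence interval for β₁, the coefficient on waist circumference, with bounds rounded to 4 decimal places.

MSE = SSE/(n − 2) = 137.61/154 = 0.893571.
SE(β̂₁) = √(MSE/Sₓₓ) = √(0.893571/104.66) = 0.0924005.
df = n − 2 = 154.
t* = t_{0.05, 154} = 1.654808.
Margin = t* × SE = 1.654808 × 0.0924005 = 0.152905.
CI: 0.5279 ± 0.152905 → (0.3750, 0.6808).
With 90% confidence, each one-unit increase in waist circumference is associated with a change of between 0.3750 and 0.6808 % in body fat percentage.

(0.3750, 0.6808)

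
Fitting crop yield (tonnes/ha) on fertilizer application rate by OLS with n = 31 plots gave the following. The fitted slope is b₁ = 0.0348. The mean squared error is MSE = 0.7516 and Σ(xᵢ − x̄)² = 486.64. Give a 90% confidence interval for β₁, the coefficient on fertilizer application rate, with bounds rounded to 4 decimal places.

(-0.0320, 0.1016)

SE(b₁) = √(MSE/Sₓₓ) = √(0.7516/486.64) = 0.0392997.
df = n − 2 = 29.
t* = t_{0.05, 29} = 1.699127.
Margin = t* × SE = 1.699127 × 0.0392997 = 0.066775.
CI: 0.0348 ± 0.066775 → (-0.0320, 0.1016).
With 90% confidence, each one-unit increase in fertilizer application rate is associated with a change of between -0.0320 and 0.1016 tonnes/ha in crop yield.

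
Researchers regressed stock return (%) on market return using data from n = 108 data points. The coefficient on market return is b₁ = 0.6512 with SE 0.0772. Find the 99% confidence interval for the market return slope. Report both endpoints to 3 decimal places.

df = n − 2 = 108 − 2 = 106.
t* = t_{0.005, 106} = 2.623008.
Margin = t* × SE = 2.623008 × 0.0772 = 0.20250.
CI: 0.6512 ± 0.20250 → (0.449, 0.854).
With 99% confidence, each one-unit increase in market return is associated with a change of between 0.449 and 0.854 % in stock return.

(0.449, 0.854)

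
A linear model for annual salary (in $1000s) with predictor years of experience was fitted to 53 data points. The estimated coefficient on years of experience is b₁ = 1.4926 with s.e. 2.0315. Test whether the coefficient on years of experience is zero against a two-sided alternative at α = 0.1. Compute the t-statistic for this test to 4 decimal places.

H₀: β₁ = 0 vs H₁: β₁ ≠ 0.
t = (b₁ − β₁⁰)/SE = 1.4926 / 2.0315 = 0.7347.
df = n − 2 = 53 − 2 = 51.
Two-sided p ≈ 0.4659, which is ≥ 0.1, so fail to reject H₀.
The data do not give significant evidence of an association between years of experience and annual salary.

t = 0.7347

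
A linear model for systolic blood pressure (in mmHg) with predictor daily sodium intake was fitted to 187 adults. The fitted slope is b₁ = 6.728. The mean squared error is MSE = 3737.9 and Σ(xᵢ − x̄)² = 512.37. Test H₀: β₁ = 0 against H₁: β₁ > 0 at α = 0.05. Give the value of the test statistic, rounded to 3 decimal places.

t = 2.491

SE(b₁) = √(MSE/Sₓₓ) = √(3737.9/512.37) = 2.70098.
t = 6.728 / 2.70098 = 2.491.
df = n − 2 = 185.
One-sided p ≈ 0.0068, which is < 0.05, so reject H₀.
There is evidence that the true slope on daily sodium intake is positive.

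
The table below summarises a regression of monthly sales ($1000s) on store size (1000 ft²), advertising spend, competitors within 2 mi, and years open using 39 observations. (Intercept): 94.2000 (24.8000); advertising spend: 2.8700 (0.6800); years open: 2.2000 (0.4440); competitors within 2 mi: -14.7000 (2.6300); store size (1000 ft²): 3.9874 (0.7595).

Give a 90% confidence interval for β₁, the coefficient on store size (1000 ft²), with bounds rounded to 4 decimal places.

(2.7031, 5.2717)

Read off: b = 3.9874, SE = 0.7595 for store size (1000 ft²).
df = n − k − 1 = 39 − 4 − 1 = 34.
t* = t_{0.05, 34} = 1.690924.
Margin = t* × SE = 1.690924 × 0.7595 = 1.284257.
CI: 3.9874 ± 1.284257 → (2.7031, 5.2717).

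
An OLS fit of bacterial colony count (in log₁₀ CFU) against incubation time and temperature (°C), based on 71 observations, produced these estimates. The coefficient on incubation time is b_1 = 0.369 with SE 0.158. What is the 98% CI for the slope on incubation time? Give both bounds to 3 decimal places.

(-0.007, 0.745)

df = n − k − 1 = 71 − 2 − 1 = 68.
t* = t_{0.01, 68} = 2.382446.
Margin = t* × SE = 2.382446 × 0.158 = 0.37643.
CI: 0.369 ± 0.37643 → (-0.007, 0.745).
With 98% confidence, each one-unit increase in incubation time is associated with a change of between -0.007 and 0.745 log₁₀ CFU in bacterial colony count, holding the other predictors fixed.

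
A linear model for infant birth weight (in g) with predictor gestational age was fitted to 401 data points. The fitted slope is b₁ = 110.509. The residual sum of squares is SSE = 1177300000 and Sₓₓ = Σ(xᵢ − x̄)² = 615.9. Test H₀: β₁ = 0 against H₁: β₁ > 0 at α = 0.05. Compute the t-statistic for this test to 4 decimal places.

MSE = SSE/(n − 2) = 1177300000/399 = 2.95063e+06.
SE(b₁) = √(MSE/Sₓₓ) = √(2.95063e+06/615.9) = 69.2153.
t = 110.509 / 69.2153 = 1.5966.
df = n − 2 = 399.
One-sided p ≈ 0.0556, which is ≥ 0.05, so fail to reject H₀.
The data do not give significant evidence that the true slope on gestational age is positive.

t = 1.5966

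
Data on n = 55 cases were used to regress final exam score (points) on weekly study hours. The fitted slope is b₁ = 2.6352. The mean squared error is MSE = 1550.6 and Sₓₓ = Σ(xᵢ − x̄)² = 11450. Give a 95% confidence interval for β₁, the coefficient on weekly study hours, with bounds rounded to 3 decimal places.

SE(b₁) = √(MSE/Sₓₓ) = √(1550.6/11450) = 0.367999.
df = n − 2 = 53.
t* = t_{0.025, 53} = 2.005746.
Margin = t* × SE = 2.005746 × 0.367999 = 0.73811.
CI: 2.6352 ± 0.73811 → (1.897, 3.373).
With 95% confidence, each one-unit increase in weekly study hours is associated with a change of between 1.897 and 3.373 points in final exam score.

(1.897, 3.373)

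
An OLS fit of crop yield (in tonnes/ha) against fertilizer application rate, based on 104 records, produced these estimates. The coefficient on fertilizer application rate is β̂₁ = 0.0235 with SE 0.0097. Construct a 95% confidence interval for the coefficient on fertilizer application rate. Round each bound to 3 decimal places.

df = n − 2 = 104 − 2 = 102.
t* = t_{0.025, 102} = 1.983495.
Margin = t* × SE = 1.983495 × 0.0097 = 0.01924.
CI: 0.0235 ± 0.01924 → (0.004, 0.043).
With 95% confidence, each one-unit increase in fertilizer application rate is associated with a change of between 0.004 and 0.043 tonnes/ha in crop yield.

(0.004, 0.043)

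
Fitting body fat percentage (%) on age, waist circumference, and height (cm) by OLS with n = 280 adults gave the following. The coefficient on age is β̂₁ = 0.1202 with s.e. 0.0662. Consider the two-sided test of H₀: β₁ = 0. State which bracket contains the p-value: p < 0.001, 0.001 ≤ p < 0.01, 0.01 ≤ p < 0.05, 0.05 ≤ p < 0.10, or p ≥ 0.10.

t = 0.1202 / 0.0662 = 1.816.
df = n − k − 1 = 280 − 3 − 1 = 276.
Two-sided p = 2·P(T_{276} > |t|) ≈ 0.0705.
So 0.05 ≤ p < 0.10.

0.05 ≤ p < 0.10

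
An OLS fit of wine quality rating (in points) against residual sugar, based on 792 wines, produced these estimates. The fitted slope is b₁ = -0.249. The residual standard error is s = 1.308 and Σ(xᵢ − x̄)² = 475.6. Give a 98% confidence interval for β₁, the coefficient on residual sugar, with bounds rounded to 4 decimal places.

(-0.3888, -0.1092)

SE(b₁) = s/√Sₓₓ = 1.308/√475.6 = 0.0599773.
df = n − 2 = 790.
t* = t_{0.01, 790} = 2.331077.
Margin = t* × SE = 2.331077 × 0.0599773 = 0.139812.
CI: -0.249 ± 0.139812 → (-0.3888, -0.1092).
With 98% confidence, each one-unit increase in residual sugar is associated with a change of between -0.3888 and -0.1092 points in wine quality rating.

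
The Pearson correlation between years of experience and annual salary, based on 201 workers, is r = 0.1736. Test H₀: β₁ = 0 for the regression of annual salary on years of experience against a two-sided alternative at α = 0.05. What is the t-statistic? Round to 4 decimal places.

t = 2.4867

t = r·√(n − 2)/√(1 − r²) = 0.1736·√199/√0.969863 = 2.4867.
df = n − 2 = 199.
Two-sided p ≈ 0.0137, which is < 0.05, so reject H₀.
There is evidence of a linear association between years of experience and annual salary.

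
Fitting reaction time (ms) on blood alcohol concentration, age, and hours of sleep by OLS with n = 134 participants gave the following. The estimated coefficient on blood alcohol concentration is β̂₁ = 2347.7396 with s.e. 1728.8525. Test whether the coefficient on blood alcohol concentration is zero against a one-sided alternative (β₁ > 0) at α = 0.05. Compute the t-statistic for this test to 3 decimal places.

H₀: β₁ = 0 vs H₁: β₁ > 0.
t = (β̂₁ − β₁⁰)/SE = 2347.7396 / 1728.8525 = 1.358.
df = n − k − 1 = 134 − 3 − 1 = 130.
One-sided p ≈ 0.0884, which is ≥ 0.05, so fail to reject H₀.
The data do not give significant evidence that the true slope on blood alcohol concentration is positive, holding the other predictors fixed.

t = 1.358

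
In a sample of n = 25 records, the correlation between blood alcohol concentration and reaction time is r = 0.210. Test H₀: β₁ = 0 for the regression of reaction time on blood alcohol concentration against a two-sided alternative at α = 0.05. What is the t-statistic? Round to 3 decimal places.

t = 1.030

t = r·√(n − 2)/√(1 − r²) = 0.210·√23/√0.9559 = 1.030.
df = n − 2 = 23.
Two-sided p ≈ 0.3137, which is ≥ 0.05, so fail to reject H₀.
The data do not give significant evidence of a linear association between blood alcohol concentration and reaction time.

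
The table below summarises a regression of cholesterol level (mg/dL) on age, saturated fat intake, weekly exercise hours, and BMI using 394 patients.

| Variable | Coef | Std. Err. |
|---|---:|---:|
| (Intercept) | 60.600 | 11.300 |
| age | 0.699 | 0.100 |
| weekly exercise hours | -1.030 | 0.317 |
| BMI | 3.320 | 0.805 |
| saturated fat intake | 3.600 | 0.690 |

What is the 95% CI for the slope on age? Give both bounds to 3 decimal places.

(0.502, 0.896)

Read off: b = 0.699, SE = 0.100 for age.
df = n − k − 1 = 394 − 4 − 1 = 389.
t* = t_{0.025, 389} = 1.966081.
Margin = t* × SE = 1.966081 × 0.100 = 0.19661.
CI: 0.699 ± 0.19661 → (0.502, 0.896).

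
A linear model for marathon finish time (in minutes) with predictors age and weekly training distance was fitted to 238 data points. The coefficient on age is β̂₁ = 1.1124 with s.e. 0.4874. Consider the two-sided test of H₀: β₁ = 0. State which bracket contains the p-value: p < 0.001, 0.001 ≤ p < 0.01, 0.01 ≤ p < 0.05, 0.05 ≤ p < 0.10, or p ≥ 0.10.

0.01 ≤ p < 0.05

t = 1.1124 / 0.4874 = 2.282.
df = n − k − 1 = 238 − 2 − 1 = 235.
Two-sided p = 2·P(T_{235} > |t|) ≈ 0.0234.
So 0.01 ≤ p < 0.05.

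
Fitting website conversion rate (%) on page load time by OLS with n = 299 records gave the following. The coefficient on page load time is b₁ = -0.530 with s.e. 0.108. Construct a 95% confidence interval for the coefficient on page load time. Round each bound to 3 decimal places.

df = n − 2 = 299 − 2 = 297.
t* = t_{0.025, 297} = 1.967984.
Margin = t* × SE = 1.967984 × 0.108 = 0.21254.
CI: -0.530 ± 0.21254 → (-0.743, -0.317).
With 95% confidence, each one-unit increase in page load time is associated with a change of between -0.743 and -0.317 % in website conversion rate.

(-0.743, -0.317)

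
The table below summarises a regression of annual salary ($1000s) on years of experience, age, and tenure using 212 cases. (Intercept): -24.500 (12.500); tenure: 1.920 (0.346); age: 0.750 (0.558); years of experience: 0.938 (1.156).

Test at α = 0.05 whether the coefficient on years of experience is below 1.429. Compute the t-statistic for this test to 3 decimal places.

t = -0.425

Read off: b = 0.938, SE = 1.156 for years of experience.
H₀: β₁ = 1.429 vs H₁: β₁ < 1.429.
t = (0.938 − 1.429) / 1.156 = -0.425.
df = n − k − 1 = 212 − 3 − 1 = 208.
One-sided p ≈ 0.3357, which is ≥ 0.05, so fail to reject H₀.
The data do not give significant evidence that the true slope on years of experience is below 1.429 $1000s per unit, holding the other predictors fixed.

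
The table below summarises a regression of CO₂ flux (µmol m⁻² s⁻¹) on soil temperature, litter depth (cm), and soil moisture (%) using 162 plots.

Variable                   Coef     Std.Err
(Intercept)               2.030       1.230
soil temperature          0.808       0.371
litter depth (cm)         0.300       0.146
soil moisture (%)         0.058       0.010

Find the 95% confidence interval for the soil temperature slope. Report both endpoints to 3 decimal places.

Read off: b = 0.808, SE = 0.371 for soil temperature.
df = n − k − 1 = 162 − 3 − 1 = 158.
t* = t_{0.025, 158} = 1.975092.
Margin = t* × SE = 1.975092 × 0.371 = 0.73276.
CI: 0.808 ± 0.73276 → (0.075, 1.541).

(0.075, 1.541)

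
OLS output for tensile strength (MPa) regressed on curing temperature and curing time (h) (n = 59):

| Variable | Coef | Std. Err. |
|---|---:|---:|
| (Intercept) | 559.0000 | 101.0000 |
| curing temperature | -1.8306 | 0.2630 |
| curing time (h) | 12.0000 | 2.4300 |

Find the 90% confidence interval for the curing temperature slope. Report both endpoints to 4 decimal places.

Read off: b = -1.8306, SE = 0.2630 for curing temperature.
df = n − k − 1 = 59 − 2 − 1 = 56.
t* = t_{0.05, 56} = 1.672522.
Margin = t* × SE = 1.672522 × 0.2630 = 0.439873.
CI: -1.8306 ± 0.439873 → (-2.2705, -1.3907).

(-2.2705, -1.3907)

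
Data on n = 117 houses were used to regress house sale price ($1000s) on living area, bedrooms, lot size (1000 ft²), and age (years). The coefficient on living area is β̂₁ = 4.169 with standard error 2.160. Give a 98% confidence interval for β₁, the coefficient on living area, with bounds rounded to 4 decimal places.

df = n − k − 1 = 117 − 4 − 1 = 112.
t* = t_{0.01, 112} = 2.360104.
Margin = t* × SE = 2.360104 × 2.160 = 5.097825.
CI: 4.169 ± 5.097825 → (-0.9288, 9.2668).
With 98% confidence, each one-unit increase in living area is associated with a change of between -0.9288 and 9.2668 $1000s in house sale price, holding the other predictors fixed.

(-0.9288, 9.2668)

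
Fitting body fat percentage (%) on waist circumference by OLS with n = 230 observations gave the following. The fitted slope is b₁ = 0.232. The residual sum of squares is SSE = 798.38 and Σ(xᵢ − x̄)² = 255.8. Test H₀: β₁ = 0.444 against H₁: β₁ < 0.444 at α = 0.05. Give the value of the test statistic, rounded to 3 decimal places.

MSE = SSE/(n − 2) = 798.38/228 = 3.50167.
SE(b₁) = √(MSE/Sₓₓ) = √(3.50167/255.8) = 0.117.
t = (0.232 − 0.444) / 0.117 = -1.812.
df = n − 2 = 228.
One-sided p ≈ 0.0357, which is < 0.05, so reject H₀.
There is evidence that the true slope on waist circumference is below 0.444 % per unit.

t = -1.812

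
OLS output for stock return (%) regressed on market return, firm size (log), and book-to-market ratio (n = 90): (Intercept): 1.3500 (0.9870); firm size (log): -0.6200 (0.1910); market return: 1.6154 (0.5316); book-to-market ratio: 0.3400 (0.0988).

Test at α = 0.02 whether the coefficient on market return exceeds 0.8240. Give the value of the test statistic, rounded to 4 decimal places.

Read off: b = 1.6154, SE = 0.5316 for market return.
H₀: β₁ = 0.8240 vs H₁: β₁ > 0.8240.
t = (1.6154 − 0.8240) / 0.5316 = 1.4887.
df = n − k − 1 = 90 − 3 − 1 = 86.
One-sided p ≈ 0.0701, which is ≥ 0.02, so fail to reject H₀.
The data do not give significant evidence that the true slope on market return exceeds 0.8240 % per unit, holding the other predictors fixed.

t = 1.4887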